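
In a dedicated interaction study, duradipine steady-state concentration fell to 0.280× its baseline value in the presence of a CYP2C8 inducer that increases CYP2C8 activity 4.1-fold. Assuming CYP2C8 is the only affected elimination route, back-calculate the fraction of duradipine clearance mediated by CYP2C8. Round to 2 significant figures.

0.83

CL'/CL = 1 / 0.280 = 3.571
4.1·fm + (1 − fm) = 3.571
fm = (3.571 − 1) / (4.1 − 1) = 0.83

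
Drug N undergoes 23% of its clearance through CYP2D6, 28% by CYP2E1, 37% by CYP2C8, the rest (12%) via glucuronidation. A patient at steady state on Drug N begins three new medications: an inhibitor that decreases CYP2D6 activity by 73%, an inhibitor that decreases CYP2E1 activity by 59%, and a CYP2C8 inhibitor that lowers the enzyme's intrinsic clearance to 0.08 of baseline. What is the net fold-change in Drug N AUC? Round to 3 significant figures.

CYP2D6: 0.23 × 0.27 = 0.0621
CYP2E1: 0.28 × 0.41 = 0.1148
CYP2C8: 0.37 × 0.08 = 0.0296
Other: 0.12 (unchanged)
CL_new/CL_old = 0.0621 + 0.1148 + 0.0296 + 0.12 = 0.3265.
Because AUC varies inversely with clearance, the combined effect is 1 / 0.3265 = 3.06.

3.06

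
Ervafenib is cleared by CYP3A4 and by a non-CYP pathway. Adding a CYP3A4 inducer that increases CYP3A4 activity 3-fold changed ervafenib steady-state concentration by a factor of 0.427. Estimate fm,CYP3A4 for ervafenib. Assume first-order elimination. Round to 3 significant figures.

CL'/CL = 1 / 0.427 = 2.342
3·fm + (1 − fm) = 2.342
fm = (2.342 − 1) / (3 − 1) = 0.671

0.671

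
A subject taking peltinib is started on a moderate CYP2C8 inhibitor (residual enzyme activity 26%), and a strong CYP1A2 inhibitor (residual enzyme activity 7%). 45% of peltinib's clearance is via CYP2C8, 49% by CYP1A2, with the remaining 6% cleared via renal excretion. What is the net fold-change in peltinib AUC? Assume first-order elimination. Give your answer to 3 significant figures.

4.73

The CYP2C8 pathway (45% of clearance) is reduced to 0.26× activity: 0.45 × 0.26 = 0.117.
The CYP1A2 pathway (49% of clearance) falls to 0.07× activity: 0.49 × 0.07 = 0.0343.
Non-CYP routes (6%) are unchanged.
Relative clearance = 0.117 + 0.0343 + 0.06 = 0.2113.
Net AUC ratio = 1 / 0.2113 = 4.73.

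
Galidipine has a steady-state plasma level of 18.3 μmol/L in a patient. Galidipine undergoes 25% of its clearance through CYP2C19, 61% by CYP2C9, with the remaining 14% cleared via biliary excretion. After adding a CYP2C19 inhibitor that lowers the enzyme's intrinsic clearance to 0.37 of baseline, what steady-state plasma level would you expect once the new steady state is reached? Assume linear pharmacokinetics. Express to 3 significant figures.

21.7 μmol/L

The CYP2C19 pathway (25% of clearance) drops to 0.37× activity: 0.25 × 0.37 = 0.0925.
CYP2C9 (61%) and the residual 14% are unaffected.
New clearance relative to baseline: 0.0925 + 0.61 + 0.14 = 0.8425.
Steady-state plasma level ∝ 1/CL, so new value = 18.3 / 0.8425 = 21.7 μmol/L.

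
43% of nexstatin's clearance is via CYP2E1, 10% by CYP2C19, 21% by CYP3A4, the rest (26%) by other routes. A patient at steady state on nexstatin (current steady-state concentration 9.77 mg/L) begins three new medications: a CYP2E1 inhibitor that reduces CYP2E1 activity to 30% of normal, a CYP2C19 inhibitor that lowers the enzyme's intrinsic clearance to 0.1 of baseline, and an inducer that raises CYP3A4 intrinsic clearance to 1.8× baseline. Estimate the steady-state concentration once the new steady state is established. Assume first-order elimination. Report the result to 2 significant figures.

CYP2E1: 0.43 × 0.3 = 0.129
CYP2C19: 0.1 × 0.1 = 0.01
CYP3A4: 0.21 × 1.8 = 0.378
Other: 0.26 (unchanged)
Relative clearance = 0.129 + 0.01 + 0.378 + 0.26 = 0.777.
Steady-state concentration ∝ 1/CL: new value = 9.77 / 0.777 = 13 mg/L.

13 mg/L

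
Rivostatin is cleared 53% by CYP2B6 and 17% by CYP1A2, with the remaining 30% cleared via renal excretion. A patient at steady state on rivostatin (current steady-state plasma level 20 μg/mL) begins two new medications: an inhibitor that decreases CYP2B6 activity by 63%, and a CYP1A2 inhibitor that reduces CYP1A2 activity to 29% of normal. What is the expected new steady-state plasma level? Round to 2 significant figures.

37 μg/mL

CYP2B6: 0.53 × 0.37 = 0.1961
CYP1A2: 0.17 × 0.29 = 0.0493
Other: 0.3 (unchanged)
CL_new/CL_old = 0.1961 + 0.0493 + 0.3 = 0.5454.
Dividing the baseline by the relative clearance: 20 / 0.5454 = 37 μg/mL.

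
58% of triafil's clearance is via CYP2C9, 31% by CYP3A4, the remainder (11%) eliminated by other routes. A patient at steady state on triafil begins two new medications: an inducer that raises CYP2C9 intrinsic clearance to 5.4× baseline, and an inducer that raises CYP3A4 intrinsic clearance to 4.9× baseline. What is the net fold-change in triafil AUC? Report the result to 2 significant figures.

The CYP2C9 pathway (58% of clearance) is boosted to 5.4× activity: 0.58 × 5.4 = 3.132.
The CYP3A4 pathway (31% of clearance) increases to 4.9× activity: 0.31 × 4.9 = 1.519.
The remaining 11% of clearance is unaffected.
CL_new/CL_old = 3.132 + 1.519 + 0.11 = 4.761.
Because AUC varies inversely with clearance, the combined effect is 1 / 4.761 = 0.21.

0.21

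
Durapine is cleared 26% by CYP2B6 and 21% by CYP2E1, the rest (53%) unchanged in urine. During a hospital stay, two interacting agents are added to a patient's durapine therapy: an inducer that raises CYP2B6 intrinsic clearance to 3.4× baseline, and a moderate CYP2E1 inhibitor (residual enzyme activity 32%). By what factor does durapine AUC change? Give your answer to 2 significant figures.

The CYP2B6 pathway (26% of clearance) rises to 3.4× activity: 0.26 × 3.4 = 0.884.
The CYP2E1 pathway (21% of clearance) is reduced to 0.32× activity: 0.21 × 0.32 = 0.0672.
Non-CYP routes (53%) are unchanged.
CL_new/CL_old = 0.884 + 0.0672 + 0.53 = 1.4812.
AUC ∝ 1/CL: fold-change = 1 / 1.4812 = 0.68.

0.68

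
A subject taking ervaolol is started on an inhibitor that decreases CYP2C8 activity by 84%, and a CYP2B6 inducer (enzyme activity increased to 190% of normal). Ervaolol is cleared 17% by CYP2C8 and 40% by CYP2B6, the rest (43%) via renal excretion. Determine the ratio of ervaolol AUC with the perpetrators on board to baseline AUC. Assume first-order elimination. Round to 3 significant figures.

0.822

The CYP2C8 pathway (17% of clearance) is reduced to 0.16× activity: 0.17 × 0.16 = 0.0272.
The CYP2B6 pathway (40% of clearance) is boosted to 1.9× activity: 0.4 × 1.9 = 0.76.
Non-CYP routes (43%) are unchanged.
New clearance relative to baseline: 0.0272 + 0.76 + 0.43 = 1.2172.
Because AUC varies inversely with clearance, the combined effect is 1 / 1.2172 = 0.822.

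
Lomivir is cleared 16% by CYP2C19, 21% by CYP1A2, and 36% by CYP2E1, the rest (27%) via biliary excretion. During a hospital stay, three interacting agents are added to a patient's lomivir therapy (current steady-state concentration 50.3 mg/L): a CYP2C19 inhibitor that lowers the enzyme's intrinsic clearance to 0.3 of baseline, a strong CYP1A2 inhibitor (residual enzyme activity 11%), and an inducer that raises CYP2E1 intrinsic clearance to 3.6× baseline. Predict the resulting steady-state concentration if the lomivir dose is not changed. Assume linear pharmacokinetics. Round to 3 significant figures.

The CYP2C19 pathway (16% of clearance) is reduced to 0.3× activity: 0.16 × 0.3 = 0.048.
The CYP1A2 pathway (21% of clearance) drops to 0.11× activity: 0.21 × 0.11 = 0.0231.
The CYP2E1 pathway (36% of clearance) rises to 3.6× activity: 0.36 × 3.6 = 1.296.
The remaining 27% of clearance is unaffected.
Relative clearance = 0.048 + 0.0231 + 1.296 + 0.27 = 1.6371.
New steady-state concentration = 50.3 / 1.6371 = 30.7 mg/L (concentration scales inversely with clearance).

30.7 mg/L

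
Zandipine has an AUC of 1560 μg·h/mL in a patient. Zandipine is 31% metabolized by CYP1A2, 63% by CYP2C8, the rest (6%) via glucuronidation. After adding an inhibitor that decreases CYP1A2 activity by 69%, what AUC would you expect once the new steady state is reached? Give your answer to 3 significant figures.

The CYP1A2 pathway (31% of clearance) is reduced to 0.31× activity: 0.31 × 0.31 = 0.0961.
CYP2C8 (63%) and the residual 6% are unaffected.
New clearance relative to baseline: 0.0961 + 0.63 + 0.06 = 0.7861.
New AUC = baseline ÷ relative clearance = 1560 / 0.7861 = 1.98 × 10³ μg·h/mL.

1.98 × 10³ μg·h/mL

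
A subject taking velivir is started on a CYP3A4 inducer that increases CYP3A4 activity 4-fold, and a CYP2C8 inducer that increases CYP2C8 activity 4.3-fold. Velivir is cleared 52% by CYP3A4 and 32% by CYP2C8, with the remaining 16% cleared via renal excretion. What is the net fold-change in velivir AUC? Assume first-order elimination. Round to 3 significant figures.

CYP3A4: 0.52 × 4 = 2.08
CYP2C8: 0.32 × 4.3 = 1.376
Other: 0.16 (unchanged)
New clearance relative to baseline: 2.08 + 1.376 + 0.16 = 3.616.
Net AUC ratio = 1 / 3.616 = 0.277.

0.277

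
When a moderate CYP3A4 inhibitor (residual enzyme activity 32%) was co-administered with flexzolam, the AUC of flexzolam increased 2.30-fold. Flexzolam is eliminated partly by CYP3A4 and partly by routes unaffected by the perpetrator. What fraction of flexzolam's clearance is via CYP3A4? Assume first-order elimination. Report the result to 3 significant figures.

Call the CYP3A4 fraction fm. After the interaction, CL_new/CL_old = fm × 0.32 + (1 − fm).
AUC ratio = 1 / (new CL fraction), so new CL fraction = 1 / 2.30 = 0.4348.
fm × 0.32 + 1 − fm = 0.4348  ⇒  fm × (0.32 − 1) = −0.5652  ⇒  fm = 0.831.

0.831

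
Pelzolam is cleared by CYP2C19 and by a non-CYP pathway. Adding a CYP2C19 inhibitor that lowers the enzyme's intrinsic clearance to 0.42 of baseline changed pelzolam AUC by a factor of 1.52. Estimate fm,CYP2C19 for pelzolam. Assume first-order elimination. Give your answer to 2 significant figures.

CL'/CL = 1 / 1.52 = 0.6579
0.42·fm + (1 − fm) = 0.6579
fm = (0.6579 − 1) / (0.42 − 1) = 0.59

0.59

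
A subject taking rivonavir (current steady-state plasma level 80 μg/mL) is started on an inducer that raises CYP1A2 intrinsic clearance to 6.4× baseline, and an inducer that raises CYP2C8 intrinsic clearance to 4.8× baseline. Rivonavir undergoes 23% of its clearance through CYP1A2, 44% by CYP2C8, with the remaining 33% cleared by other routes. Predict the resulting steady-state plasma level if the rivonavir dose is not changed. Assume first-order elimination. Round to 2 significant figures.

CYP1A2: 0.23 × 6.4 = 1.472
CYP2C8: 0.44 × 4.8 = 2.112
Other: 0.33 (unchanged)
CL_new/CL_old = 1.472 + 2.112 + 0.33 = 3.914.
Dividing the baseline by the relative clearance: 80 / 3.914 = 20 μg/mL.

20 μg/mL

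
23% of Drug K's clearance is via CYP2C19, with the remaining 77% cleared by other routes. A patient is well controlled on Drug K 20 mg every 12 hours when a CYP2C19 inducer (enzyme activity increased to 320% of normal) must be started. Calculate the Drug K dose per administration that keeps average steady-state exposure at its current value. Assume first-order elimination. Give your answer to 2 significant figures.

The CYP2C19 pathway (23% of clearance) increases to 3.2× activity: 0.23 × 3.2 = 0.736.
The remaining 77% of clearance is unaffected.
CL_new/CL_old = 0.736 + 0.77 = 1.506.
Css,avg = (dose rate)/CL, so holding Css fixed requires dose ∝ CL: 20 × 1.506 = 30 mg.

30 mg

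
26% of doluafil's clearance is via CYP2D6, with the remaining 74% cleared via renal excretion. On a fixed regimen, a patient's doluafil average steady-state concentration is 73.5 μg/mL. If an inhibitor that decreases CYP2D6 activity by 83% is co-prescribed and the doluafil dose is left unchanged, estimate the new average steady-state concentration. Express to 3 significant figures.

The CYP2D6 pathway (26% of clearance) drops to 0.17× activity: 0.26 × 0.17 = 0.0442.
Non-CYP routes (74%) are unchanged.
Relative clearance = 0.0442 + 0.74 = 0.7842.
New average steady-state concentration = baseline ÷ relative clearance = 73.5 / 0.7842 = 93.7 μg/mL.

93.7 μg/mL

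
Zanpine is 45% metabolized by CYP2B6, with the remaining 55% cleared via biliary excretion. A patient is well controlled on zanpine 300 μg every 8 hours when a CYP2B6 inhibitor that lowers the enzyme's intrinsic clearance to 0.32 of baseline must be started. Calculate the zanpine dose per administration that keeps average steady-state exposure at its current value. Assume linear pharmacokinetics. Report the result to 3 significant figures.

CYP2B6: 0.45 × 0.32 = 0.144
Other: 0.55 (unchanged)
Relative clearance = 0.144 + 0.55 = 0.694.
Exposure is unchanged when dose changes in proportion to clearance. New dose = 300 μg × 0.694 = 208 μg.

208 μg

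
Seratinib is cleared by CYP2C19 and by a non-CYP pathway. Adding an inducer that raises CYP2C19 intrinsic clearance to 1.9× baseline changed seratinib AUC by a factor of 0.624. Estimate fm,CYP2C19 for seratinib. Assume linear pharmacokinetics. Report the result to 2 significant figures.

CL'/CL = 1 / 0.624 = 1.603
1.9·fm + (1 − fm) = 1.603
fm = (1.603 − 1) / (1.9 − 1) = 0.67

0.67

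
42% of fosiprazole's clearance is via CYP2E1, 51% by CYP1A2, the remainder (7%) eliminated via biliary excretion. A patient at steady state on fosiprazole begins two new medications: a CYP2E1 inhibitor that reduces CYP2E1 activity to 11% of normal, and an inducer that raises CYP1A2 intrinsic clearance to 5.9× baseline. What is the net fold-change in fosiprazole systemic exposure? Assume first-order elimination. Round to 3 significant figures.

The CYP2E1 pathway (42% of clearance) is reduced to 0.11× activity: 0.42 × 0.11 = 0.0462.
The CYP1A2 pathway (51% of clearance) is boosted to 5.9× activity: 0.51 × 5.9 = 3.009.
The remaining 7% of clearance is unaffected.
Relative clearance = 0.0462 + 3.009 + 0.07 = 3.1252.
Because systemic exposure varies inversely with clearance, the combined effect is 1 / 3.1252 = 0.320.

0.320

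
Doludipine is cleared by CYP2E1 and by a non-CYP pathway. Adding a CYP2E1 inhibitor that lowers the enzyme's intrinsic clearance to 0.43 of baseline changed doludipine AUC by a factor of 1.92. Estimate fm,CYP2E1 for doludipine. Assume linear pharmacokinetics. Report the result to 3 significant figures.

Call the CYP2E1 fraction fm. After the interaction, CL_new/CL_old = fm × 0.43 + (1 − fm).
AUC ratio = 1 / (new CL fraction), so new CL fraction = 1 / 1.92 = 0.5208.
fm × 0.43 + 1 − fm = 0.5208  ⇒  fm × (0.43 − 1) = −0.4792  ⇒  fm = 0.841.

0.841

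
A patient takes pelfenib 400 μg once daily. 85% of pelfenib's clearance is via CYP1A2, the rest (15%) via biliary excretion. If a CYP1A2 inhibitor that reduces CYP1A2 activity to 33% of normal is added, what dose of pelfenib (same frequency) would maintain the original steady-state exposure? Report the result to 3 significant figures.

The CYP1A2 pathway (85% of clearance) drops to 0.33× activity: 0.85 × 0.33 = 0.2805.
Non-CYP routes (15%) are unchanged.
CL_new/CL_old = 0.2805 + 0.15 = 0.4305.
To maintain the same steady-state level, dose must scale with clearance: new dose = 400 × 0.4305 = 172 μg.

172 μg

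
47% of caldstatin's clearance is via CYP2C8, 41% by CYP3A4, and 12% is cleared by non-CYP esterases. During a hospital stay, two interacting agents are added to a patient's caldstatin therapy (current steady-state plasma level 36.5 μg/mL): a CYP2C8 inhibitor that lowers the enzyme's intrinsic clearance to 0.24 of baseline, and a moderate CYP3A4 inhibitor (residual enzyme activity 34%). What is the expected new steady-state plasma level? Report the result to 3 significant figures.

98.1 μg/mL

The CYP2C8 pathway (47% of clearance) falls to 0.24× activity: 0.47 × 0.24 = 0.1128.
The CYP3A4 pathway (41% of clearance) falls to 0.34× activity: 0.41 × 0.34 = 0.1394.
The remaining 12% of clearance is unaffected.
CL_new/CL_old = 0.1128 + 0.1394 + 0.12 = 0.3722.
Steady-state plasma level ∝ 1/CL: new value = 36.5 / 0.3722 = 98.1 μg/mL.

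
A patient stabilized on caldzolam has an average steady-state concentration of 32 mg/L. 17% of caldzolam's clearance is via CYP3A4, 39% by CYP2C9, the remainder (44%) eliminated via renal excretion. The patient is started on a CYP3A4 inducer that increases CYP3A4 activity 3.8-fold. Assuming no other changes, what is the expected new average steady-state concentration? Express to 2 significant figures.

22 mg/L

The CYP3A4 pathway (17% of clearance) is boosted to 3.8× activity: 0.17 × 3.8 = 0.646.
CYP2C9 (39%) and the residual 44% are unaffected.
Relative clearance = 0.646 + 0.39 + 0.44 = 1.476.
With dosing unchanged, average steady-state concentration scales as 1/CL: 32 / 1.476 = 22 mg/L.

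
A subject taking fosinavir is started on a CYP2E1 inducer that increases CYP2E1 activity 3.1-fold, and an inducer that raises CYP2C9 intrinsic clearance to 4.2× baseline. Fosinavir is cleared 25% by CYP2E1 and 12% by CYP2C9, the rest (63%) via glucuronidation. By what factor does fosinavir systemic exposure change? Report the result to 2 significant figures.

The CYP2E1 pathway (25% of clearance) rises to 3.1× activity: 0.25 × 3.1 = 0.775.
The CYP2C9 pathway (12% of clearance) increases to 4.2× activity: 0.12 × 4.2 = 0.504.
The remaining 63% of clearance is unaffected.
CL_new/CL_old = 0.775 + 0.504 + 0.63 = 1.909.
Net systemic exposure ratio = 1 / 1.909 = 0.52.

0.52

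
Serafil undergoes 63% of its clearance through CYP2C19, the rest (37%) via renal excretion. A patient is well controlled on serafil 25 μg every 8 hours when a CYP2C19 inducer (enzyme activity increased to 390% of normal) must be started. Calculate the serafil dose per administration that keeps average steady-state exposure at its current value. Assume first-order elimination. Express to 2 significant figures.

71 μg

The CYP2C19 pathway (63% of clearance) rises to 3.9× activity: 0.63 × 3.9 = 2.457.
The remaining 37% of clearance is unaffected.
CL_new/CL_old = 2.457 + 0.37 = 2.827.
Css,avg = (dose rate)/CL, so holding Css fixed requires dose ∝ CL: 25 × 2.827 = 71 μg.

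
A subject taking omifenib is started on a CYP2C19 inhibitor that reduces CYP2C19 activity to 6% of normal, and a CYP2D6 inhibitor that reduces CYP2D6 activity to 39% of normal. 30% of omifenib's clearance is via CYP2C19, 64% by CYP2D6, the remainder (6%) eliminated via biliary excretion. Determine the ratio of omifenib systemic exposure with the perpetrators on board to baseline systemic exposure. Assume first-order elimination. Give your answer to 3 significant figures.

3.05

The CYP2C19 pathway (30% of clearance) falls to 0.06× activity: 0.3 × 0.06 = 0.018.
The CYP2D6 pathway (64% of clearance) drops to 0.39× activity: 0.64 × 0.39 = 0.2496.
Non-CYP routes (6%) are unchanged.
CL_new/CL_old = 0.018 + 0.2496 + 0.06 = 0.3276.
Because systemic exposure varies inversely with clearance, the combined effect is 1 / 0.3276 = 3.05.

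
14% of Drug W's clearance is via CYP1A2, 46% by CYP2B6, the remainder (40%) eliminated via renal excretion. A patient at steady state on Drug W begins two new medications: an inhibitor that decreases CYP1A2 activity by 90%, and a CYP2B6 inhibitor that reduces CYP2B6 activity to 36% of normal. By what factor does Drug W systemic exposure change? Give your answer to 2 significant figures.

1.7

CYP1A2: 0.14 × 0.1 = 0.014
CYP2B6: 0.46 × 0.36 = 0.1656
Other: 0.4 (unchanged)
Relative clearance = 0.014 + 0.1656 + 0.4 = 0.5796.
Because systemic exposure varies inversely with clearance, the combined effect is 1 / 0.5796 = 1.7.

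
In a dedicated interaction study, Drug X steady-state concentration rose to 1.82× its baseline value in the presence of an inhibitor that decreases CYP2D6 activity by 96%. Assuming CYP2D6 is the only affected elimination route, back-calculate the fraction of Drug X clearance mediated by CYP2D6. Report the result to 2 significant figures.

CL'/CL = 1 / 1.82 = 0.5495
0.04·fm + (1 − fm) = 0.5495
fm = (0.5495 − 1) / (0.04 − 1) = 0.47

0.47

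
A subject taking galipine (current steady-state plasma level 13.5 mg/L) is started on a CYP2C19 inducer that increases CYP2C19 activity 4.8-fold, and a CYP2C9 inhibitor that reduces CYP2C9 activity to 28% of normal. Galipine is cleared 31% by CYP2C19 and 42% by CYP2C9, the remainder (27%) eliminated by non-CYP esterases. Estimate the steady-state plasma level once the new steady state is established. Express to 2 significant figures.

CYP2C19: 0.31 × 4.8 = 1.488
CYP2C9: 0.42 × 0.28 = 0.1176
Other: 0.27 (unchanged)
CL_new/CL_old = 1.488 + 0.1176 + 0.27 = 1.8756.
Steady-state plasma level ∝ 1/CL: new value = 13.5 / 1.8756 = 7.2 mg/L.

7.2 mg/L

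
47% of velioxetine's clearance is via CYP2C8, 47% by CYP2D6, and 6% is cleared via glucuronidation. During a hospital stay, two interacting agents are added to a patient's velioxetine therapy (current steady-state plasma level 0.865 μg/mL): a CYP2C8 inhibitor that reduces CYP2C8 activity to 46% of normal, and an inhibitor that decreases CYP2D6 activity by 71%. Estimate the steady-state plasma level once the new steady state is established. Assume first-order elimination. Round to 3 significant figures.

2.10 μg/mL

CYP2C8: 0.47 × 0.46 = 0.2162
CYP2D6: 0.47 × 0.29 = 0.1363
Other: 0.06 (unchanged)
Relative clearance = 0.2162 + 0.1363 + 0.06 = 0.4125.
Dividing the baseline by the relative clearance: 0.865 / 0.4125 = 2.10 μg/mL.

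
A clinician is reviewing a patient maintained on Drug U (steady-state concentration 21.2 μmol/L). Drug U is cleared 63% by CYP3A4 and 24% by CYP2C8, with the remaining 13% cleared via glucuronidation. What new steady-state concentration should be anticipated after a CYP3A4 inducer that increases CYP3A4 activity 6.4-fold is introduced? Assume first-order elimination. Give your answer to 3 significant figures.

CYP3A4: 0.63 × 6.4 = 4.032
CYP2C8: 0.24 (unchanged)
Other: 0.13 (unchanged)
Relative clearance = 4.032 + 0.24 + 0.13 = 4.402.
Steady-state concentration ∝ 1/CL, so new value = 21.2 / 4.402 = 4.82 μmol/L.

4.82 μmol/L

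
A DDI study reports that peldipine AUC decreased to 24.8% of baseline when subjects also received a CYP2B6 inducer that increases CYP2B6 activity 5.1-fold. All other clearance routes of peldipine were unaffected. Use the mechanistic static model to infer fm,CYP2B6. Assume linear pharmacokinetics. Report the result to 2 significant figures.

0.74

CL'/CL = 1 / 0.248 = 4.032
5.1·fm + (1 − fm) = 4.032
fm = (4.032 − 1) / (5.1 − 1) = 0.74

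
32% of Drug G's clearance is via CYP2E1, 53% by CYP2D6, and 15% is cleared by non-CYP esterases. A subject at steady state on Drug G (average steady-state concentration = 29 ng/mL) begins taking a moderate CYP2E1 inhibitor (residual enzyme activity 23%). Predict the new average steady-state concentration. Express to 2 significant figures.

CYP2E1: 0.32 × 0.23 = 0.0736
CYP2D6: 0.53 (unchanged)
Other: 0.15 (unchanged)
New clearance relative to baseline: 0.0736 + 0.53 + 0.15 = 0.7536.
New average steady-state concentration = baseline ÷ relative clearance = 29 / 0.7536 = 38 ng/mL.

38 ng/mL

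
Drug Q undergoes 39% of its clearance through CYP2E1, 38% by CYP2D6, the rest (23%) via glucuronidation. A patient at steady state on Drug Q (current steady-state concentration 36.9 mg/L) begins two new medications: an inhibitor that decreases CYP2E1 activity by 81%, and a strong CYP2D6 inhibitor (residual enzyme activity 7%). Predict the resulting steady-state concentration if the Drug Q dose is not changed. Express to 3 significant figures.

112 mg/L

The CYP2E1 pathway (39% of clearance) falls to 0.19× activity: 0.39 × 0.19 = 0.0741.
The CYP2D6 pathway (38% of clearance) falls to 0.07× activity: 0.38 × 0.07 = 0.0266.
Non-CYP routes (23%) are unchanged.
CL_new/CL_old = 0.0741 + 0.0266 + 0.23 = 0.3307.
Steady-state concentration ∝ 1/CL: new value = 36.9 / 0.3307 = 112 mg/L.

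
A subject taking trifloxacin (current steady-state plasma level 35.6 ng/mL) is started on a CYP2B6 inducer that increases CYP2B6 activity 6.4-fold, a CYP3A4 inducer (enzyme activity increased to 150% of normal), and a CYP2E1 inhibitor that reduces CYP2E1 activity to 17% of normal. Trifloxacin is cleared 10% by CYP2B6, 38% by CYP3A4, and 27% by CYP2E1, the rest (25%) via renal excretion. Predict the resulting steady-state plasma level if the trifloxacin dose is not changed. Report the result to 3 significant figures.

23.6 ng/mL

The CYP2B6 pathway (10% of clearance) is boosted to 6.4× activity: 0.1 × 6.4 = 0.64.
The CYP3A4 pathway (38% of clearance) increases to 1.5× activity: 0.38 × 1.5 = 0.57.
The CYP2E1 pathway (27% of clearance) falls to 0.17× activity: 0.27 × 0.17 = 0.0459.
The remaining 25% of clearance is unaffected.
CL_new/CL_old = 0.64 + 0.57 + 0.0459 + 0.25 = 1.5059.
Steady-state plasma level ∝ 1/CL: new value = 35.6 / 1.5059 = 23.6 ng/mL.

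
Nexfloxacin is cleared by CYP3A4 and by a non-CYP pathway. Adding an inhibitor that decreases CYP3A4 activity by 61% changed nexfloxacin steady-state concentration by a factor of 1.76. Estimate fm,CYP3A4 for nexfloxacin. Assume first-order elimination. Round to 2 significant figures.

0.71

Write x for the fraction cleared via CYP3A4. The observed steady-state concentration change means clearance fell to 1/1.76 = 0.5682 of baseline.
Only the CYP3A4 route changed, so 0.5682 = x·0.39 + (1 − x), giving x = 0.71.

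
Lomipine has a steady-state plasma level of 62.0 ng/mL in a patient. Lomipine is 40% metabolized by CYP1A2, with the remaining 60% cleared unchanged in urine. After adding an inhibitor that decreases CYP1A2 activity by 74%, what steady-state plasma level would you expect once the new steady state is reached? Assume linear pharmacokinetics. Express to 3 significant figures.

88.1 ng/mL

The CYP1A2 pathway (40% of clearance) is reduced to 0.26× activity: 0.4 × 0.26 = 0.104.
The remaining 60% of clearance is unaffected.
Relative clearance = 0.104 + 0.6 = 0.704.
New steady-state plasma level = baseline ÷ relative clearance = 62.0 / 0.704 = 88.1 ng/mL.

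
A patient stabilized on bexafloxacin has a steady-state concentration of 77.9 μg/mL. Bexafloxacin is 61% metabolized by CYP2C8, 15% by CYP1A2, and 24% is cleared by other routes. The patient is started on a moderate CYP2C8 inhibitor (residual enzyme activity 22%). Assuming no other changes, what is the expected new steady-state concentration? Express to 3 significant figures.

149 μg/mL

CYP2C8: 0.61 × 0.22 = 0.1342
CYP1A2: 0.15 (unchanged)
Other: 0.24 (unchanged)
Relative clearance = 0.1342 + 0.15 + 0.24 = 0.5242.
Steady-state concentration ∝ 1/CL, so new value = 77.9 / 0.5242 = 149 μg/mL.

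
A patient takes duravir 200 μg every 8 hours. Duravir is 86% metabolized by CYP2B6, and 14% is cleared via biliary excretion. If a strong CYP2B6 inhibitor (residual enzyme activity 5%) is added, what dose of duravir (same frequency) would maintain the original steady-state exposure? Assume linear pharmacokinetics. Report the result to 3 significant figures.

The CYP2B6 pathway (86% of clearance) is reduced to 0.05× activity: 0.86 × 0.05 = 0.043.
The remaining 14% of clearance is unaffected.
Relative clearance = 0.043 + 0.14 = 0.183.
To maintain the same steady-state level, dose must scale with clearance: new dose = 200 × 0.183 = 36.6 μg.

36.6 μg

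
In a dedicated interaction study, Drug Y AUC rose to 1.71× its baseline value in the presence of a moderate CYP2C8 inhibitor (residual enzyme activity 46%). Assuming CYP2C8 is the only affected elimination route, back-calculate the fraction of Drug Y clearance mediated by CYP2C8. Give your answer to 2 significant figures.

0.77

CL'/CL = 1 / 1.71 = 0.5848
0.46·fm + (1 − fm) = 0.5848
fm = (0.5848 − 1) / (0.46 − 1) = 0.77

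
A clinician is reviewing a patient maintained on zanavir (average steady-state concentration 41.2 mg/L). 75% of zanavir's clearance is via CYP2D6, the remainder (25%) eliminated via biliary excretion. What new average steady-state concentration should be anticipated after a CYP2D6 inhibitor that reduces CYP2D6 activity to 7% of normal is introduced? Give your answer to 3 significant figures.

The CYP2D6 pathway (75% of clearance) falls to 0.07× activity: 0.75 × 0.07 = 0.0525.
The remaining 25% of clearance is unaffected.
CL_new/CL_old = 0.0525 + 0.25 = 0.3025.
Average steady-state concentration ∝ 1/CL, so new value = 41.2 / 0.3025 = 136 mg/L.

136 mg/L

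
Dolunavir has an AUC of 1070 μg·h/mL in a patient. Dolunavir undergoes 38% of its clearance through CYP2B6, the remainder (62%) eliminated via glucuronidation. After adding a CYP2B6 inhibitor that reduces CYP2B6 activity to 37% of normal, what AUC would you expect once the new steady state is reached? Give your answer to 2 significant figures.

The CYP2B6 pathway (38% of clearance) drops to 0.37× activity: 0.38 × 0.37 = 0.1406.
The remaining 62% of clearance is unaffected.
Relative clearance = 0.1406 + 0.62 = 0.7606.
With dosing unchanged, AUC scales as 1/CL: 1070 / 0.7606 = 1.4 × 10³ μg·h/mL.

1.4 × 10³ μg·h/mL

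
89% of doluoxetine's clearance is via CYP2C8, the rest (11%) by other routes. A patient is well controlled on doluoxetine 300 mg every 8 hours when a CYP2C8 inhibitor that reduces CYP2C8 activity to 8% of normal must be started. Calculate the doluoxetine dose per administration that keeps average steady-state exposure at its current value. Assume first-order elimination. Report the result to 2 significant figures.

54 mg

The CYP2C8 pathway (89% of clearance) falls to 0.08× activity: 0.89 × 0.08 = 0.0712.
Non-CYP routes (11%) are unchanged.
CL_new/CL_old = 0.0712 + 0.11 = 0.1812.
To maintain the same steady-state level, dose must scale with clearance: new dose = 300 × 0.1812 = 54 mg.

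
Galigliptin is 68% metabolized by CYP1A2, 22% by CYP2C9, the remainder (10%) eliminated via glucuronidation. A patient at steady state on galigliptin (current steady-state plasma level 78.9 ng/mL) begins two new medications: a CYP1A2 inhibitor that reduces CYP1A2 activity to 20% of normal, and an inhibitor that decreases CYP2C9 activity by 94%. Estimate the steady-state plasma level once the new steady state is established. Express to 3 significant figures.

The CYP1A2 pathway (68% of clearance) is reduced to 0.2× activity: 0.68 × 0.2 = 0.136.
The CYP2C9 pathway (22% of clearance) drops to 0.06× activity: 0.22 × 0.06 = 0.0132.
Non-CYP routes (10%) are unchanged.
Relative clearance = 0.136 + 0.0132 + 0.1 = 0.2492.
Dividing the baseline by the relative clearance: 78.9 / 0.2492 = 317 ng/mL.

317 ng/mL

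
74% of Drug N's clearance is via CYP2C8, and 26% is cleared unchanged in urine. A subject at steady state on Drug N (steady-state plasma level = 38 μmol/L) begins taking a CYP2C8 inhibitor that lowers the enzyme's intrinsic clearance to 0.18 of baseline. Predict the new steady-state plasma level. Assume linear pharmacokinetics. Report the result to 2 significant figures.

97 μmol/L

The CYP2C8 pathway (74% of clearance) is reduced to 0.18× activity: 0.74 × 0.18 = 0.1332.
Non-CYP routes (26%) are unchanged.
New clearance relative to baseline: 0.1332 + 0.26 = 0.3932.
New steady-state plasma level = baseline ÷ relative clearance = 38 / 0.3932 = 97 μmol/L.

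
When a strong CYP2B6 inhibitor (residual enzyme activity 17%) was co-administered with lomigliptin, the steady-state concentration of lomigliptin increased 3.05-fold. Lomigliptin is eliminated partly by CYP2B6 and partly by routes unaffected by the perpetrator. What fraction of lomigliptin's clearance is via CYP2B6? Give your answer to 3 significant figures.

0.810

Let fm be the CYP2B6 fraction. New clearance relative to baseline = fm × 0.17 + (1 − fm).
Steady-state concentration ratio = 1 / (new CL fraction), so new CL fraction = 1 / 3.05 = 0.3279.
fm × 0.17 + 1 − fm = 0.3279  ⇒  fm × (0.17 − 1) = −0.6721  ⇒  fm = 0.810.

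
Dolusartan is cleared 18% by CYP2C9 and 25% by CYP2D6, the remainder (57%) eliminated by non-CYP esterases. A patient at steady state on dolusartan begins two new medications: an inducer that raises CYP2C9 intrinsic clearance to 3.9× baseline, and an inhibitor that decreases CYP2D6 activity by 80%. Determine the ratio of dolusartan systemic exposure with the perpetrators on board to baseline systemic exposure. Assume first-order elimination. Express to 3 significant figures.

0.756

CYP2C9: 0.18 × 3.9 = 0.702
CYP2D6: 0.25 × 0.2 = 0.05
Other: 0.57 (unchanged)
New clearance relative to baseline: 0.702 + 0.05 + 0.57 = 1.322.
Because systemic exposure varies inversely with clearance, the combined effect is 1 / 1.322 = 0.756.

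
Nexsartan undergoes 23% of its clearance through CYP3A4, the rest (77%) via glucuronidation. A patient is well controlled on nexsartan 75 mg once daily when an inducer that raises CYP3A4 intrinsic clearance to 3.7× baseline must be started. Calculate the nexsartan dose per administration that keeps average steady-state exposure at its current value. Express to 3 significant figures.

The CYP3A4 pathway (23% of clearance) is boosted to 3.7× activity: 0.23 × 3.7 = 0.851.
The remaining 77% of clearance is unaffected.
CL_new/CL_old = 0.851 + 0.77 = 1.621.
Exposure is unchanged when dose changes in proportion to clearance. New dose = 75 mg × 1.621 = 122 mg.

122 mg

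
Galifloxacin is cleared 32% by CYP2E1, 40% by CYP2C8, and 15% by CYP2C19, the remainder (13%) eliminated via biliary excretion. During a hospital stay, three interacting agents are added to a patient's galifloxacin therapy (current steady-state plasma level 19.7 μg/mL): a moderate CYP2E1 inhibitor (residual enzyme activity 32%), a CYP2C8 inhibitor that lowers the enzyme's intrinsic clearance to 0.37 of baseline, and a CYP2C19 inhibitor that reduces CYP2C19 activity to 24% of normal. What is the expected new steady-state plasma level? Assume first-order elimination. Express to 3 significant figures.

The CYP2E1 pathway (32% of clearance) drops to 0.32× activity: 0.32 × 0.32 = 0.1024.
The CYP2C8 pathway (40% of clearance) drops to 0.37× activity: 0.4 × 0.37 = 0.148.
The CYP2C19 pathway (15% of clearance) is reduced to 0.24× activity: 0.15 × 0.24 = 0.036.
Non-CYP routes (13%) are unchanged.
Relative clearance = 0.1024 + 0.148 + 0.036 + 0.13 = 0.4164.
New steady-state plasma level = 19.7 / 0.4164 = 47.3 μg/mL (concentration scales inversely with clearance).

47.3 μg/mL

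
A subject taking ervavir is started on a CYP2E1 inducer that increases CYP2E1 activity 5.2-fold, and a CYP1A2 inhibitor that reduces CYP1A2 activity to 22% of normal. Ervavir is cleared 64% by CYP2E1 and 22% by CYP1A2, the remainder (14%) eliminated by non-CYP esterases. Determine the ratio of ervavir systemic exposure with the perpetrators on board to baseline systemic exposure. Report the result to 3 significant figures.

0.284

The CYP2E1 pathway (64% of clearance) increases to 5.2× activity: 0.64 × 5.2 = 3.328.
The CYP1A2 pathway (22% of clearance) drops to 0.22× activity: 0.22 × 0.22 = 0.0484.
The remaining 14% of clearance is unaffected.
New clearance relative to baseline: 3.328 + 0.0484 + 0.14 = 3.5164.
Net systemic exposure ratio = 1 / 3.5164 = 0.284.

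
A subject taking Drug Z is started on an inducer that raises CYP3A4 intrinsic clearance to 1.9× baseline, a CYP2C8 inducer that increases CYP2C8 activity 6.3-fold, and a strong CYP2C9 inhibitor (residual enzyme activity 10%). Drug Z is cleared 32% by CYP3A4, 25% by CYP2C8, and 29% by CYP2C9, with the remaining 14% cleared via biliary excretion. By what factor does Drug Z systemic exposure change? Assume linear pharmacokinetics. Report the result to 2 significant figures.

CYP3A4: 0.32 × 1.9 = 0.608
CYP2C8: 0.25 × 6.3 = 1.575
CYP2C9: 0.29 × 0.1 = 0.029
Other: 0.14 (unchanged)
Relative clearance = 0.608 + 1.575 + 0.029 + 0.14 = 2.352.
Because systemic exposure varies inversely with clearance, the combined effect is 1 / 2.352 = 0.43.

0.43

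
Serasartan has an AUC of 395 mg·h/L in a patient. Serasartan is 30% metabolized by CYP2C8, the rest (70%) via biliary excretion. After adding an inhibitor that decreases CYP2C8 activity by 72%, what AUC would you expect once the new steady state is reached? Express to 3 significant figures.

CYP2C8: 0.3 × 0.28 = 0.084
Other: 0.7 (unchanged)
Relative clearance = 0.084 + 0.7 = 0.784.
With dosing unchanged, AUC scales as 1/CL: 395 / 0.784 = 504 mg·h/L.

504 mg·h/L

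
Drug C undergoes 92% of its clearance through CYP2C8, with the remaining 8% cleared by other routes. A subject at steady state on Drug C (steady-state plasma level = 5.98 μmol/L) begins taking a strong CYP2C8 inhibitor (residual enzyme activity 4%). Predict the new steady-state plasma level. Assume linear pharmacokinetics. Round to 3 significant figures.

51.2 μmol/L

CYP2C8: 0.92 × 0.04 = 0.0368
Other: 0.08 (unchanged)
Relative clearance = 0.0368 + 0.08 = 0.1168.
Steady-state plasma level ∝ 1/CL, so new value = 5.98 / 0.1168 = 51.2 μmol/L.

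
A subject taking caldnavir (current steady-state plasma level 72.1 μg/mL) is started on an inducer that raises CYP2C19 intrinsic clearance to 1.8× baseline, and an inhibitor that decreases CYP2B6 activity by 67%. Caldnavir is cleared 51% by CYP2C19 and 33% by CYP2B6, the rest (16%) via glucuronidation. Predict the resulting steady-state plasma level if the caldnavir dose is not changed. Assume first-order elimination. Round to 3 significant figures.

The CYP2C19 pathway (51% of clearance) is boosted to 1.8× activity: 0.51 × 1.8 = 0.918.
The CYP2B6 pathway (33% of clearance) is reduced to 0.33× activity: 0.33 × 0.33 = 0.1089.
Non-CYP routes (16%) are unchanged.
CL_new/CL_old = 0.918 + 0.1089 + 0.16 = 1.1869.
Steady-state plasma level ∝ 1/CL: new value = 72.1 / 1.1869 = 60.7 μg/mL.

60.7 μg/mL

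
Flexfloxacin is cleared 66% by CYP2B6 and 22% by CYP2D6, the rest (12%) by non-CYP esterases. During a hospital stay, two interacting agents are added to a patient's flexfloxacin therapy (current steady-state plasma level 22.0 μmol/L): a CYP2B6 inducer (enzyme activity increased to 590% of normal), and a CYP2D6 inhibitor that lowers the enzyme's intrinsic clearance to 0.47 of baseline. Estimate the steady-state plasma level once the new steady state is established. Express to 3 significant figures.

The CYP2B6 pathway (66% of clearance) is boosted to 5.9× activity: 0.66 × 5.9 = 3.894.
The CYP2D6 pathway (22% of clearance) is reduced to 0.47× activity: 0.22 × 0.47 = 0.1034.
Non-CYP routes (12%) are unchanged.
CL_new/CL_old = 3.894 + 0.1034 + 0.12 = 4.1174.
Steady-state plasma level ∝ 1/CL: new value = 22.0 / 4.1174 = 5.34 μmol/L.

5.34 μmol/L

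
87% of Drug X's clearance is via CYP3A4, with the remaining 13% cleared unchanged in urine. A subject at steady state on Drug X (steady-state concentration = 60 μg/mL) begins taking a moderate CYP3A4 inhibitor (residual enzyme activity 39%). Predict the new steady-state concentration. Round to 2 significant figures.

The CYP3A4 pathway (87% of clearance) drops to 0.39× activity: 0.87 × 0.39 = 0.3393.
Non-CYP routes (13%) are unchanged.
CL_new/CL_old = 0.3393 + 0.13 = 0.4693.
Steady-state concentration ∝ 1/CL, so new value = 60 / 0.4693 = 1.3 × 10² μg/mL.

1.3 × 10² μg/mL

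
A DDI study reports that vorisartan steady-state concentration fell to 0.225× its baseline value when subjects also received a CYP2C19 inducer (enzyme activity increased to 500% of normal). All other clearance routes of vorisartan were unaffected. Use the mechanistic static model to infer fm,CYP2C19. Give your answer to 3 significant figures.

0.861

CL'/CL = 1 / 0.225 = 4.444
5·fm + (1 − fm) = 4.444
fm = (4.444 − 1) / (5 − 1) = 0.861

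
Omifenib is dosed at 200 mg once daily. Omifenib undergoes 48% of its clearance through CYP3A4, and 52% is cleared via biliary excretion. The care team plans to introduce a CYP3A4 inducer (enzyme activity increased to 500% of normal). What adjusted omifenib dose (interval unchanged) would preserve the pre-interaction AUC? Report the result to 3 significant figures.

CYP3A4: 0.48 × 5 = 2.4
Other: 0.52 (unchanged)
CL_new/CL_old = 2.4 + 0.52 = 2.92.
Exposure is unchanged when dose changes in proportion to clearance. New dose = 200 mg × 2.92 = 584 mg.

584 mg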